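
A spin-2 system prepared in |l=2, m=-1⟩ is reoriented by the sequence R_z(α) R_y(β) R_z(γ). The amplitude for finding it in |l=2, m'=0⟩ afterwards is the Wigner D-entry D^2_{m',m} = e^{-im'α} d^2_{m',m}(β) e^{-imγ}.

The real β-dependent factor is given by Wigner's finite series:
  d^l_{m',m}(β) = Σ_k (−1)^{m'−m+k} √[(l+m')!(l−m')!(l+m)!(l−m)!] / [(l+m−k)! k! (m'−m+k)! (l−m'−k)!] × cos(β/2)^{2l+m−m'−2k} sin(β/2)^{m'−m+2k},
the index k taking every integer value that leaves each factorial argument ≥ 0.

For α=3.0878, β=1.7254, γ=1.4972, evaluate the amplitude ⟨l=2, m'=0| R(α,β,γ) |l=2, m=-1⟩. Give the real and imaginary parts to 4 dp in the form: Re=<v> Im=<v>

D^2_{0,-1}(3.0878,1.7254,1.4972) = e^{-i·0·3.0878}·d^2_{0,-1}(1.7254)·e^{-i·-1·1.4972}. Compute d first:
c=cos(1.7254/2)=0.650389, s=sin(1.7254/2)=0.759601; N=√[2·2·1·6]=4.898979
The bounds max(0,m−m')=0 and min(l+m,l−m')=1 give 2 terms
  k=0: (−1)^1·4.8990/(2)·0.6504^3·0.7596^1 = -0.511895
  k=1: (−1)^2·4.8990/(2)·0.6504^1·0.7596^3 = +0.698242
d^2_{0,-1}(1.7254) = -0.511895 +0.698242 = +0.186347
Attach z-rotation phases: D = e^{-i(0)(3.0878)}·(+0.186347)·e^{-i(-1)(1.4972)} = +0.013702+0.185843i

Re=0.0137 Im=0.1858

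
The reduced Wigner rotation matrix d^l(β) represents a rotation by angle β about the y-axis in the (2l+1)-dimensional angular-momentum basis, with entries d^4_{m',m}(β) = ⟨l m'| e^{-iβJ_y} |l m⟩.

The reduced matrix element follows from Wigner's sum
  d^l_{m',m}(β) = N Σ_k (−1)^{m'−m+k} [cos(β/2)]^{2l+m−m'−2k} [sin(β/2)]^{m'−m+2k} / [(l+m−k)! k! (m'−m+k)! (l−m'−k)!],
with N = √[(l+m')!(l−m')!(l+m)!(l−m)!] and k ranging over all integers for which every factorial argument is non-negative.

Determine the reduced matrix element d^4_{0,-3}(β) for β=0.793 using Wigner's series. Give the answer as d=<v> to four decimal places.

d=-0.3753

d^4_{0,-3}(β=0.793) via Wigner's sum:
With c≡cos(β/2)=0.922418 and s≡sin(β/2)=0.386192, N=[24·24·1·5040]^{1/2}=1703.830978
The bounds max(0,m−m')=0 and min(l+m,l−m')=1 give 2 terms
  k=0: (−1)^3·1703.8310/(144)·0.9224^5·0.3862^3 = -0.455108
  k=1: (−1)^4·1703.8310/(144)·0.9224^3·0.3862^5 = +0.079775
d^4_{0,-3}(0.793) = -0.455108 +0.079775 = -0.375333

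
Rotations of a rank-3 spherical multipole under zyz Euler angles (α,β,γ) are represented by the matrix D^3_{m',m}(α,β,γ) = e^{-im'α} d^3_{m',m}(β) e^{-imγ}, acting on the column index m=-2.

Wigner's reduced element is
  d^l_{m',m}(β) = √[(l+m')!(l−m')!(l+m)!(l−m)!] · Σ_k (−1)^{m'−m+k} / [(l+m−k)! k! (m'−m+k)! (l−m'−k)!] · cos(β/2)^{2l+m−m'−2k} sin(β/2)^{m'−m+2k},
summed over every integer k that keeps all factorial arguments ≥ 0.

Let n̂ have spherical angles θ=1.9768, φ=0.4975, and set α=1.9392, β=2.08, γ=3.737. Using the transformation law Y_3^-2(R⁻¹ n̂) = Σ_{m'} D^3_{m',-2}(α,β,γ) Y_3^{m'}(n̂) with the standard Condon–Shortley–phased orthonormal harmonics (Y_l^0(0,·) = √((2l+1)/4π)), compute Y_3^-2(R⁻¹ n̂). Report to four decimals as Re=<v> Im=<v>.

Re=-0.2307 Im=-0.1512

Need the full column D^3_{m',-2} for m'=−3..3 at α=1.9392, β=2.08, γ=3.737.
cos(β/2)=0.506220, sin(β/2)=0.862404
d^3_{-3,-2}: single k=1 term ⇒ +0.070224;  D = +0.052552+0.046580i
d^3_{-2,-2}: k∈[0..1] ⇒ +0.016828 -0.244202 = -0.227374;  D = -0.079422+0.213052i
d^3_{-1,-2}: k∈[0..1] ⇒ -0.090658 +0.526237 = +0.435578;  D = -0.435549+0.005043i
d^3_{0,-2}: k∈[0..1] ⇒ +0.267510 -0.776396 = -0.508886;  D = -0.188747-0.472587i
d^3_{1,-2}: k∈[0..1] ⇒ -0.526237 +0.763649 = +0.237412;  D = +0.173973-0.161549i
d^3_{2,-2}: k∈[0..1] ⇒ +0.708749 -0.411401 = +0.297348;  D = -0.267226-0.130408i
d^3_{3,-2}: single k=0 term ⇒ -0.591520;  D = +0.050574-0.589354i
Y_3^{m'}(θ=1.9768,φ=0.4975) and Σ D·Y over m':
  (+0.0526+0.0466i)·(+0.0253-0.3225i)  (-0.0794+0.2131i)·(-0.1855+0.2857i)  (-0.4355+0.0050i)·(-0.0574+0.0312i)  (-0.1887-0.4726i)·(+0.3272+0.0000i)  (+0.1740-0.1615i)·(+0.0574+0.0312i)  (-0.2672-0.1304i)·(-0.1855-0.2857i)  (+0.0506-0.5894i)·(-0.0253-0.3225i)
Y_3^-2(R⁻¹ n̂) = -0.230721-0.151195i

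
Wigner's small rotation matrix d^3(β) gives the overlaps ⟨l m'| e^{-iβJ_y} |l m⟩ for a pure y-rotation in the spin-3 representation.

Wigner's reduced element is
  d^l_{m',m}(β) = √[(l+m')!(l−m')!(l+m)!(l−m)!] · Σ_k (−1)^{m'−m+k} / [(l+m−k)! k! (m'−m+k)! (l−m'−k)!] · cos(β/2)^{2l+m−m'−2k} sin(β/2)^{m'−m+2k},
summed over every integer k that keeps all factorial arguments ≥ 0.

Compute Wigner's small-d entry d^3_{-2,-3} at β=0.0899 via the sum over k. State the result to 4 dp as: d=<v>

d^3_{-2,-3}(β=0.0899) via Wigner's sum:
With c≡cos(β/2)=0.998990 and s≡sin(β/2)=0.044935, N=[1·120·1·720]^{1/2}=293.938769
Admissible k: 0..0 (factorial args all ≥0)
  k=0: (−1)^1·293.9388/(120)·0.9990^5·0.0449^1 = -0.109513
d^3_{-2,-3}(0.0899) = -0.109513

d=-0.1095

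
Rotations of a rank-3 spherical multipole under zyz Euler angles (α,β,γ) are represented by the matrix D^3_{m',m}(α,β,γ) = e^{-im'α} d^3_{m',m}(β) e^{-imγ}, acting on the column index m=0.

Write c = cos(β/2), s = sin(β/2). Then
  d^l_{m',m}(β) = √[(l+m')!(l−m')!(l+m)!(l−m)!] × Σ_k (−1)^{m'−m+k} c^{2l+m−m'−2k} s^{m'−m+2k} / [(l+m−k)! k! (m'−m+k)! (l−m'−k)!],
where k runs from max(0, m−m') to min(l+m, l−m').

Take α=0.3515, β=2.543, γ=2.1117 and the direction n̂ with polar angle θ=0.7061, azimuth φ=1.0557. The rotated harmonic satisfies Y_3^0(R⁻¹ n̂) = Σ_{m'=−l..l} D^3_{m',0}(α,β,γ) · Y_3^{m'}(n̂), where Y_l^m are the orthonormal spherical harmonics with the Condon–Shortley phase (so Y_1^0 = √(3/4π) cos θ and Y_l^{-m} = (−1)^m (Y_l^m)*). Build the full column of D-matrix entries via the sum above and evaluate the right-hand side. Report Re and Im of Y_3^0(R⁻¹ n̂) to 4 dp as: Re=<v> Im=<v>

Re=0.3118 Im=0.0000

Need the full column D^3_{m',0} for m'=−3..3 at α=0.3515, β=2.543, γ=2.1117.
cos(β/2)=0.294848, sin(β/2)=0.955544
d^3_{-3,0}: single k=3 term ⇒ +0.100014;  D = +0.049373+0.086978i
d^3_{-2,0}: k∈[2..3] ⇒ +0.037797 -0.396972 = -0.359175;  D = -0.274017-0.232210i
d^3_{-1,0}: k∈[1..3] ⇒ +0.007376 -0.232412 +0.813659 = +0.588624;  D = +0.552634+0.202667i
d^3_{0,0}: k∈[0..3] ⇒ +0.000657 -0.062106 +0.652291 -0.761210 = -0.170368;  D = -0.170368+0.000000i
d^3_{1,0}: k∈[0..2] ⇒ -0.007376 +0.232412 -0.813659 = -0.588624;  D = -0.552634+0.202667i
d^3_{2,0}: k∈[0..1] ⇒ +0.037797 -0.396972 = -0.359175;  D = -0.274017+0.232210i
d^3_{3,0}: single k=0 term ⇒ -0.100014;  D = -0.049373+0.086978i
Y_3^{m'}(θ=0.7061,φ=1.0557) and Σ D·Y over m':
  (+0.0494+0.0870i)·(-0.1139+0.0029i)  (-0.2740-0.2322i)·(-0.1685-0.2807i)  (+0.5526+0.2027i)·(+0.1957-0.3458i)  (-0.1704+0.0000i)·(-0.0299+0.0000i)  (-0.5526+0.2027i)·(-0.1957-0.3458i)  (-0.2740+0.2322i)·(-0.1685+0.2807i)  (-0.0494+0.0870i)·(+0.1139+0.0029i)
Y_3^0(R⁻¹ n̂) = +0.311812-0.000000i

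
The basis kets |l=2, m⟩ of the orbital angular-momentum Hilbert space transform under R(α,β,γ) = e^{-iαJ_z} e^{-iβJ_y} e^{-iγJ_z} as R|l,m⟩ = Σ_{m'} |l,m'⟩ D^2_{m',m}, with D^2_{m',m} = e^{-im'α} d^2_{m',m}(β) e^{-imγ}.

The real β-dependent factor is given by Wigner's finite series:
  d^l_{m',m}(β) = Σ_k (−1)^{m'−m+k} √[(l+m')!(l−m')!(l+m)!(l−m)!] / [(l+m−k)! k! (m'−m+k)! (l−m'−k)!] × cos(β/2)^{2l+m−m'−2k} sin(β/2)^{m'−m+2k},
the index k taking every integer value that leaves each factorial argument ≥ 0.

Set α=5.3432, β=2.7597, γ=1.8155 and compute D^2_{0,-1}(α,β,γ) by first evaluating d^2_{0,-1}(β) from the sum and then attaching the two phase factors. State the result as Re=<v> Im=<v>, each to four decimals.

Split into d^2_{0,-1}(β=2.7597) × two z-phases.
Half-angle: c=0.189788, s=0.981825. N=√(2·2·1·6)=4.898979
k: max(0,(-1)−(0))=0 … min(2+(-1),2−(0))=1
  k=0: (−1)^1·4.8990/(2)·0.1898^3·0.9818^1 = -0.016441
  k=1: (−1)^2·4.8990/(2)·0.1898^1·0.9818^3 = +0.439994
d^2_{0,-1}(2.7597) = -0.016441 +0.439994 = +0.423554
Phases: e^{-i·(0)·5.3432}=+1.000000+0.000000i, e^{-i·(-1)·1.8155}=-0.242269+0.970209i ⇒ D=-0.102614+0.410936i

Re=-0.1026 Im=0.4109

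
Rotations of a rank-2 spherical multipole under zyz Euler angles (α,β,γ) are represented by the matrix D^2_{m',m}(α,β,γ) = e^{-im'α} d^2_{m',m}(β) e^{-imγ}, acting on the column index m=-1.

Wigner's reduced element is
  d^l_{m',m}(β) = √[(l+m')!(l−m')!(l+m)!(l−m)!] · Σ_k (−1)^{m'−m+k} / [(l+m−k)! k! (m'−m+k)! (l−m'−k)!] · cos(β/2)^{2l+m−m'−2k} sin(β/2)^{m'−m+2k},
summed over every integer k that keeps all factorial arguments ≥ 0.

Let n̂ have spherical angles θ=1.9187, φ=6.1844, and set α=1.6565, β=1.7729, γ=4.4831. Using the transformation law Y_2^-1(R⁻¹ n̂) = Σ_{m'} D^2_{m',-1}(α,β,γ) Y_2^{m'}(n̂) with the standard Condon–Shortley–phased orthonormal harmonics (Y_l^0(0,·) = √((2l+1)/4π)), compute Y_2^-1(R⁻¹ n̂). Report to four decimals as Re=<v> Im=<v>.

Need the full column D^2_{m',-1} for m'=−2..2 at α=1.6565, β=1.7729, γ=4.4831.
cos(β/2)=0.632167, sin(β/2)=0.774832
d^2_{-2,-1}: single k=1 term ⇒ +0.391501;  D = +0.022648+0.390845i
d^2_{-1,-1}: k∈[0..1] ⇒ +0.159708 -0.719780 = -0.560073;  D = -0.554309+0.080142i
d^2_{0,-1}: k∈[0..1] ⇒ -0.479488 +0.720329 = +0.240840;  D = -0.054739-0.234537i
d^2_{1,-1}: k∈[0..1] ⇒ +0.719780 -0.360439 = +0.359342;  D = -0.341662+0.111328i
d^2_{2,-1}: single k=0 term ⇒ -0.588146;  D = -0.229412-0.541559i
Y_2^{m'}(θ=1.9187,φ=6.1844) and Σ D·Y over m':
  (+0.0226+0.3908i)·(+0.3347+0.0670i)  (-0.5543+0.0801i)·(-0.2464-0.0244i)  (-0.0547-0.2345i)·(-0.2054+0.0000i)  (-0.3417+0.1113i)·(+0.2464-0.0244i)  (-0.2294-0.5416i)·(+0.3347-0.0670i)
Y_2^-1(R⁻¹ n̂) = -0.063374+0.044182i

Re=-0.0634 Im=0.0442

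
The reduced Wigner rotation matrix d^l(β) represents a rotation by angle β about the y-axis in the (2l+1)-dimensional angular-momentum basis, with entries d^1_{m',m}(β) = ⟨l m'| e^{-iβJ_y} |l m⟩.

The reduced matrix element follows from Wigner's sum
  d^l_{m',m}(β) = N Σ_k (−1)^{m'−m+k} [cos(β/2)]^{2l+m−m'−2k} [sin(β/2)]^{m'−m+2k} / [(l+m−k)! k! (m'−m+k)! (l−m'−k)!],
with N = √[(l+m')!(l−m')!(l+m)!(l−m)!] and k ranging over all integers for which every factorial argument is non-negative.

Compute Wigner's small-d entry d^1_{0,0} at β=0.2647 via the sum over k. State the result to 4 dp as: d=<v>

d=0.9652

d^1_{0,0}(β=0.2647) via Wigner's sum:
c=cos(0.2647/2)=0.991255, s=sin(0.2647/2)=0.131964; N=√[1·1·1·1]=1.000000
k: max(0,(0)−(0))=0 … min(1+(0),1−(0))=1
  k=0: (−1)^0·1.0000/(1)·0.9913^2·0.1320^0 = +0.982586
  k=1: (−1)^1·1.0000/(1)·0.9913^0·0.1320^2 = -0.017414
d^1_{0,0}(0.2647) = +0.982586 -0.017414 = +0.965171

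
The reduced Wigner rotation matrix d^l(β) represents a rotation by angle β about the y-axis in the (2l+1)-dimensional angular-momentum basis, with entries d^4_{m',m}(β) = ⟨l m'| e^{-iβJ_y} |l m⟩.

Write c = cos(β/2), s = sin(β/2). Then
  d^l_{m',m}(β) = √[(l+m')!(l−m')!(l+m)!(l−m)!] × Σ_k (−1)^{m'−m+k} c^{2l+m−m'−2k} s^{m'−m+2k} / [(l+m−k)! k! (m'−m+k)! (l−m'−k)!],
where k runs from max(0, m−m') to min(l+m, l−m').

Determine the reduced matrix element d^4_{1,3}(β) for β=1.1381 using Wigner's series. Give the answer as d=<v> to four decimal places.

d=0.2620

d^4_{1,3}(β=1.1381) via Wigner's sum:
Half-angle: c=0.842413, s=0.538832. N=√(120·6·5040·1)=1904.940944
The bounds max(0,m−m')=2 and min(l+m,l−m')=3 give 2 terms
  k=2: (−1)^0·1904.9409/(240)·0.8424^6·0.5388^2 = +0.823622
  k=3: (−1)^1·1904.9409/(144)·0.8424^4·0.5388^4 = -0.561608
d^4_{1,3}(1.1381) = +0.823622 -0.561608 = +0.262014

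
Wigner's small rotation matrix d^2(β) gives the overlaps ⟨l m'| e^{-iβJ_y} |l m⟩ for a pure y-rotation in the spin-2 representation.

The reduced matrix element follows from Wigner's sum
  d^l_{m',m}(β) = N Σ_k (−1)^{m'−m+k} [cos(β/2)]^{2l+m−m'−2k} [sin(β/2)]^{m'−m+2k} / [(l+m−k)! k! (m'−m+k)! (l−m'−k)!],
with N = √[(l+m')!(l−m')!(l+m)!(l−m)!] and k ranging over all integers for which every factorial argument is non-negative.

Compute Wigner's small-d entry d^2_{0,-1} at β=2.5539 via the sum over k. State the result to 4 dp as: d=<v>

d^2_{0,-1}(β=2.5539) via Wigner's sum:
Half-angle: c=0.289636, s=0.957137. N=√(2·2·1·6)=4.898979
k∈{0,1} keeps every argument non-negative
  k=0: (−1)^1·4.8990/(2)·0.2896^3·0.9571^1 = -0.056965
  k=1: (−1)^2·4.8990/(2)·0.2896^1·0.9571^3 = +0.622086
d^2_{0,-1}(2.5539) = -0.056965 +0.622086 = +0.565121

d=0.5651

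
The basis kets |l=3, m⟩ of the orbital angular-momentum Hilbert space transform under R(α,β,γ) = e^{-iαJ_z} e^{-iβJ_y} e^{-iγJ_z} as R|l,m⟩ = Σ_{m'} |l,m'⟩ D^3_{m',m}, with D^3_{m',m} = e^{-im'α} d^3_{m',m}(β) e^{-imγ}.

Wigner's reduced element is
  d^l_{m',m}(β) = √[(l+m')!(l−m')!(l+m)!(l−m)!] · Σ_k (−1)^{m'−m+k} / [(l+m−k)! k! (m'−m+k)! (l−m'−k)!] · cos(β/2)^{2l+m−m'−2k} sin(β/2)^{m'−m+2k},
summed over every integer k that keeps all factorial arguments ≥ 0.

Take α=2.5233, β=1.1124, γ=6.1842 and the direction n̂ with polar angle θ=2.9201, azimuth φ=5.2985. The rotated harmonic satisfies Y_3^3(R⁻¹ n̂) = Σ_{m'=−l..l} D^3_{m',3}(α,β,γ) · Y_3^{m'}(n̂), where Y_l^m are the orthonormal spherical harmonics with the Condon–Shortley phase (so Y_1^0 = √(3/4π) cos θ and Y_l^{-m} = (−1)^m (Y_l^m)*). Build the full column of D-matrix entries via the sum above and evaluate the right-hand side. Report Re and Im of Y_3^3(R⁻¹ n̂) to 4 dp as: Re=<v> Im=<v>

Re=-0.1689 Im=-0.1148

Need the full column D^3_{m',3} for m'=−3..3 at α=2.5233, β=1.1124, γ=6.1842.
cos(β/2)=0.849267, sin(β/2)=0.527963
d^3_{-3,3}: single k=6 term ⇒ +0.021658;  D = -0.000279+0.021656i
d^3_{-2,3}: single k=5 term ⇒ +0.085337;  D = +0.050356-0.068896i
d^3_{-1,3}: single k=4 term ⇒ +0.217044;  D = -0.205934+0.068550i
d^3_{0,3}: single k=3 term ⇒ +0.403142;  D = +0.385498+0.117964i
d^3_{1,3}: single k=2 term ⇒ +0.561604;  D = -0.342350-0.445192i
d^3_{2,3}: single k=1 term ⇒ +0.571349;  D = +0.021281+0.570953i
d^3_{3,3}: single k=0 term ⇒ +0.375204;  D = +0.205946-0.313630i
Y_3^{m'}(θ=2.9201,φ=5.2985) and Σ D·Y over m':
  (-0.0003+0.0217i)·(-0.0043+0.0008i)  (+0.0504-0.0689i)·(+0.0187-0.0443i)  (-0.2059+0.0686i)·(+0.1476+0.2223i)  (+0.3855+0.1180i)·(-0.6403+0.0000i)  (-0.3424-0.4452i)·(-0.1476+0.2223i)  (+0.0213+0.5710i)·(+0.0187+0.0443i)  (+0.2059-0.3136i)·(+0.0043+0.0008i)
Y_3^3(R⁻¹ n̂) = -0.168851-0.114793i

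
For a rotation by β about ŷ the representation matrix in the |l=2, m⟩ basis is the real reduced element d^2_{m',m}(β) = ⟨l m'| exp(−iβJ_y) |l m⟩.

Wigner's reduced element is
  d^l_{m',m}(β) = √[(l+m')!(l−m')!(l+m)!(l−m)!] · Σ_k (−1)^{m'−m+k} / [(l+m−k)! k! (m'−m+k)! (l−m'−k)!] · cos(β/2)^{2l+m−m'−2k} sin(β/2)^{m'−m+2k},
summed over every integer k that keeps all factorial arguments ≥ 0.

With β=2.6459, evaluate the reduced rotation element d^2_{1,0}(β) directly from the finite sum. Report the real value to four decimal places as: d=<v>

d^2_{1,0}(β=2.6459) via Wigner's sum:
With c≡cos(β/2)=0.245317 and s≡sin(β/2)=0.969443, N=[6·1·2·2]^{1/2}=4.898979
The bounds max(0,m−m')=0 and min(l+m,l−m')=1 give 2 terms
  k=0: (−1)^1·4.8990/(2)·0.2453^3·0.9694^1 = -0.035057
  k=1: (−1)^2·4.8990/(2)·0.2453^1·0.9694^3 = +0.547482
d^2_{1,0}(2.6459) = -0.035057 +0.547482 = +0.512424

d=0.5124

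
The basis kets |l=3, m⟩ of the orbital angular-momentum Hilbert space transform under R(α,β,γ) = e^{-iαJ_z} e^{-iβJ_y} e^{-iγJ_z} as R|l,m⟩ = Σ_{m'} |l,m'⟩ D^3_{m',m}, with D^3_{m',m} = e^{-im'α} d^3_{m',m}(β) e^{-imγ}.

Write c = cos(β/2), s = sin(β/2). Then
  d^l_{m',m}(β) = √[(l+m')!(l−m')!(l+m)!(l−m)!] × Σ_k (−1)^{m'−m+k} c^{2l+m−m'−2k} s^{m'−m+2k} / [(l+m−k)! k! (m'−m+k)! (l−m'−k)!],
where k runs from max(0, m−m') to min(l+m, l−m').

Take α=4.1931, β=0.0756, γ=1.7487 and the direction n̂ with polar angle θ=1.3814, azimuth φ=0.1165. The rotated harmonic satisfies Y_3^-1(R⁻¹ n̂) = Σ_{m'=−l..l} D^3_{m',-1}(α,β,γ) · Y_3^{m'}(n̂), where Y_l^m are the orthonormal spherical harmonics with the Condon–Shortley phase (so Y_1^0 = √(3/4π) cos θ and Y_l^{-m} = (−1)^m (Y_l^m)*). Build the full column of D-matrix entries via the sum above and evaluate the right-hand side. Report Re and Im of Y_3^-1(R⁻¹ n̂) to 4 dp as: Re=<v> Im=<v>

Re=-0.2560 Im=0.1294

Need the full column D^3_{m',-1} for m'=−3..3 at α=4.1931, β=0.0756, γ=1.7487.
cos(β/2)=0.999286, sin(β/2)=0.037791
d^3_{-3,-1}: single k=2 term ⇒ +0.005515;  D = -0.001046+0.005415i
d^3_{-2,-1}: k∈[1..2] ⇒ +0.119079 -0.000341 = +0.118739;  D = -0.090038-0.077409i
d^3_{-1,-1}: k∈[0..2] ⇒ +0.995722 -0.011393 +0.000012 = +0.984341;  D = +0.927537-0.329550i
d^3_{0,-1}: k∈[0..2] ⇒ -0.130445 +0.000560 -0.000000 = -0.129886;  D = +0.022985-0.127836i
d^3_{1,-1}: k∈[0..2] ⇒ +0.008544 -0.000016 +0.000000 = +0.008528;  D = -0.006538-0.005476i
d^3_{2,-1}: k∈[0..1] ⇒ -0.000341 +0.000000 = -0.000340;  D = -0.000319+0.000118i
d^3_{3,-1}: single k=0 term ⇒ +0.000008;  D = -0.000001+0.000008i
Y_3^{m'}(θ=1.3814,φ=0.1165) and Σ D·Y over m':
  (-0.0010+0.0054i)·(+0.3713-0.1353i)  (-0.0900-0.0774i)·(+0.1806-0.0429i)  (+0.9275-0.3296i)·(-0.2594+0.0304i)  (+0.0230-0.1278i)·(-0.1983+0.0000i)  (-0.0065-0.0055i)·(+0.2594+0.0304i)  (-0.0003+0.0001i)·(+0.1806+0.0429i)  (-0.0000+0.0000i)·(-0.3713-0.1353i)
Y_3^-1(R⁻¹ n̂) = -0.255962+0.129406i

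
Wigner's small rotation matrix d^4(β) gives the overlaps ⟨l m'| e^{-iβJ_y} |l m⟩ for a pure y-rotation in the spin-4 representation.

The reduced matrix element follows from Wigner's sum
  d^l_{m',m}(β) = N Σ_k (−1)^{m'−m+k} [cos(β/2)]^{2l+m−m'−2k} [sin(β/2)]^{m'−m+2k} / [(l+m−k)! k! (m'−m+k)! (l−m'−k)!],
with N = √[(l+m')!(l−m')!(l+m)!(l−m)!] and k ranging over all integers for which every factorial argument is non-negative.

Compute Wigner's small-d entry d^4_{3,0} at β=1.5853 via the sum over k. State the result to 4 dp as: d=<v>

d^4_{3,0}(β=1.5853) via Wigner's sum:
c=cos(1.5853/2)=0.701960, s=sin(1.5853/2)=0.712216; N=√[5040·1·24·24]=1703.830978
k∈{0,1} keeps every argument non-negative
  k=0: (−1)^3·1703.8310/(144)·0.7020^5·0.7122^3 = -0.728555
  k=1: (−1)^4·1703.8310/(144)·0.7020^3·0.7122^5 = +0.749999
d^4_{3,0}(1.5853) = -0.728555 +0.749999 = +0.021444

d=0.0214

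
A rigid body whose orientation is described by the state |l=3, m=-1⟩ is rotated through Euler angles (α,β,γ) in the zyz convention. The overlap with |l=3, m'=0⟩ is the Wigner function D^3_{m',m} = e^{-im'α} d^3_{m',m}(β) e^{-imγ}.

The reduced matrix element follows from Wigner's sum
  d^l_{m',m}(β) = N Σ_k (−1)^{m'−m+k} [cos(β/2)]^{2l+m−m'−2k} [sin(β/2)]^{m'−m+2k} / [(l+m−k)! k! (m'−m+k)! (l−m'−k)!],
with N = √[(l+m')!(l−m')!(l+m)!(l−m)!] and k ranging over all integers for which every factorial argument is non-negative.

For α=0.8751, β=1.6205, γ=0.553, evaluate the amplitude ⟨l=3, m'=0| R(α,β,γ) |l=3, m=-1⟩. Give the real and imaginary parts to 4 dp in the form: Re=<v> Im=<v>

First d^3_{0,-1}(β=1.6205), then the phase factors e^{-i(0)α} and e^{-i(-1)γ}:
c=cos(1.6205/2)=0.689317, s=sin(1.6205/2)=0.724460; N=√[6·6·2·24]=41.569219
The bounds max(0,m−m')=0 and min(l+m,l−m')=2 give 3 terms
  k=0: (−1)^1·41.5692/(12)·0.6893^5·0.7245^1 = -0.390572
  k=1: (−1)^2·41.5692/(4)·0.6893^3·0.7245^3 = +1.294231
  k=2: (−1)^3·41.5692/(12)·0.6893^1·0.7245^5 = -0.476519
d^3_{0,-1}(1.6205) = -0.390572 +1.294231 -0.476519 = +0.427140
Phases: e^{-i·(0)·0.8751}=+1.000000+0.000000i, e^{-i·(-1)·0.553}=+0.850953+0.525242i ⇒ D=+0.363476+0.224352i

Re=0.3635 Im=0.2244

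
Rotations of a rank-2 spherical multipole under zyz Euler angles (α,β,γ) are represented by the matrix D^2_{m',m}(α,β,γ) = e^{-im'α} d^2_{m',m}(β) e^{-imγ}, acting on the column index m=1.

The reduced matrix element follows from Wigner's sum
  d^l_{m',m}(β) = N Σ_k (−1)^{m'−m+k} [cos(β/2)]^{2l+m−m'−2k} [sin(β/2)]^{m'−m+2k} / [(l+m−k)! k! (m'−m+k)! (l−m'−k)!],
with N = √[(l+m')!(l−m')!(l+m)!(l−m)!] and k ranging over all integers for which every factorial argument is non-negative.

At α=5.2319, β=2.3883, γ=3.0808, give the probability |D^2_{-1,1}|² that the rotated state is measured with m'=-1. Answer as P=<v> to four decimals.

P=0.1575

Split into d^2_{-1,1}(β=2.3883) × two z-phases.
Half-angle: c=0.367804, s=0.929903. N=√(1·6·6·1)=6.000000
k∈{2,3} keeps every argument non-negative
  k=2: (−1)^0·6.0000/(2)·0.3678^2·0.9299^2 = +0.350937
  k=3: (−1)^1·6.0000/(6)·0.3678^0·0.9299^4 = -0.747741
d^2_{-1,1}(2.3883) = +0.350937 -0.747741 = -0.396804
|D^2_{-1,1}|² = |d^2_{-1,1}(β)|² = (-0.396804)² = 0.157453 (the z-rotation phases have unit modulus)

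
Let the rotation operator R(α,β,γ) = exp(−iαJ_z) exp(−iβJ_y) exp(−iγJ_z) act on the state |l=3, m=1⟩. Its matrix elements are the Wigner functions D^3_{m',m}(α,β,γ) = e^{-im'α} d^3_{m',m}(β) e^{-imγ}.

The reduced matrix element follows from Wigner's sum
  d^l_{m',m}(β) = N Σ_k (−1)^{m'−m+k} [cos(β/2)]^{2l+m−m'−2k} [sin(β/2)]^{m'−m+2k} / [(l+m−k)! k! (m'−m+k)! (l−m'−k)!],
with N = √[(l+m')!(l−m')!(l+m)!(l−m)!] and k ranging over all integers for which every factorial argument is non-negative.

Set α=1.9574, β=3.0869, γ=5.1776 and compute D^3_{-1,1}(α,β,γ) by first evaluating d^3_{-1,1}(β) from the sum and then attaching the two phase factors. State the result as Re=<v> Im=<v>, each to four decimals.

Re=-0.9887 Im=0.0779

First d^3_{-1,1}(β=3.0869), then the phase factors e^{-i(-1)α} and e^{-i(1)γ}:
c=cos(3.0869/2)=0.027343, s=sin(3.0869/2)=0.999626; N=√[2·24·24·2]=48.000000
k: max(0,(1)−(-1))=2 … min(3+(1),3−(-1))=4
  k=2: (−1)^0·48.0000/(8)·0.0273^4·0.9996^2 = +0.000003
  k=3: (−1)^1·48.0000/(6)·0.0273^2·0.9996^4 = -0.005972
  k=4: (−1)^2·48.0000/(48)·0.0273^0·0.9996^6 = +0.997759
d^3_{-1,1}(3.0869) = +0.000003 -0.005972 +0.997759 = +0.991790
D = (-0.377045+0.926195i)·(+0.991790)·(+0.448611+0.893727i) = -0.988727+0.077882i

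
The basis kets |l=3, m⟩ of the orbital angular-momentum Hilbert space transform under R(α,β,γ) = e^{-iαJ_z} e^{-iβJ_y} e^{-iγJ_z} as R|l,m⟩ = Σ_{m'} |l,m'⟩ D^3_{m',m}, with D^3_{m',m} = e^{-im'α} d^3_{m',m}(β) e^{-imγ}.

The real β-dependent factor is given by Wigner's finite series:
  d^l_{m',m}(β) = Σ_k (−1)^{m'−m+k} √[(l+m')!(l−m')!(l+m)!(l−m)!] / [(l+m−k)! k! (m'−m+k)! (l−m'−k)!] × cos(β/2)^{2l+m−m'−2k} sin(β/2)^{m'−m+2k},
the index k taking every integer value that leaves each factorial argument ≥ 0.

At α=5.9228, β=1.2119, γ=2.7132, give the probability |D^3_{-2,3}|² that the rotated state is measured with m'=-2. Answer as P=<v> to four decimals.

Split into d^3_{-2,3}(β=1.2119) × two z-phases.
Half-angle: c=0.821961, s=0.569543. N=√(1·120·720·1)=293.938769
k∈{5} keeps every argument non-negative
  k=5: (−1)^0·293.9388/(120)·0.8220^1·0.5695^5 = +0.120659
d^3_{-2,3}(1.2119) = +0.120659
|D^3_{-2,3}|² = |d^3_{-2,3}(β)|² = (+0.120659)² = 0.014559 (the z-rotation phases have unit modulus)

P=0.0146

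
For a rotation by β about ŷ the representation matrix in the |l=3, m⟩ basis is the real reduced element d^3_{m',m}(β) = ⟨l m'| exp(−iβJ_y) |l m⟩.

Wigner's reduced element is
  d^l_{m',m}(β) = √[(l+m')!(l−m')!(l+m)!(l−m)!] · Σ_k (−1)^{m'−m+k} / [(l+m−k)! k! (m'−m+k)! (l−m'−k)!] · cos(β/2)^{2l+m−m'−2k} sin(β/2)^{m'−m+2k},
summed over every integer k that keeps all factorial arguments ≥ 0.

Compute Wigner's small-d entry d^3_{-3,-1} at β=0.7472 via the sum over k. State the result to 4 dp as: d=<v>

d=0.3876

d^3_{-3,-1}(β=0.7472) via Wigner's sum:
Half-angle: c=0.931019, s=0.364969. N=√(1·720·2·24)=185.903201
Admissible k: 2..2 (factorial args all ≥0)
  k=2: (−1)^0·185.9032/(48)·0.9310^4·0.3650^2 = +0.387609
d^3_{-3,-1}(0.7472) = +0.387609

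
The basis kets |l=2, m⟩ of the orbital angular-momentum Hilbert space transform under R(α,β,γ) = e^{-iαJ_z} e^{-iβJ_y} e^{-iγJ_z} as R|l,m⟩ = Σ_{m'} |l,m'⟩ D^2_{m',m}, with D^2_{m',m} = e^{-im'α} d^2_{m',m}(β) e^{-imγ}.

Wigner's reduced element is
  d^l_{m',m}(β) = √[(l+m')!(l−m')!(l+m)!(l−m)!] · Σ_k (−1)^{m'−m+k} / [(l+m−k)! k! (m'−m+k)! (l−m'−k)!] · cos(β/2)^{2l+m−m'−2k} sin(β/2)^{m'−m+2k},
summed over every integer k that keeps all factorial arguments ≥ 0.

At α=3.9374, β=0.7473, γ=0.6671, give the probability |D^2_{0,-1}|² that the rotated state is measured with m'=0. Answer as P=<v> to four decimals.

D^2_{0,-1}(3.9374,0.7473,0.6671) = e^{-i·0·3.9374}·d^2_{0,-1}(0.7473)·e^{-i·-1·0.6671}. Compute d first:
Half-angle: c=0.931001, s=0.365016. N=√(2·2·1·6)=4.898979
Admissible k: 0..1 (factorial args all ≥0)
  k=0: (−1)^1·4.8990/(2)·0.9310^3·0.3650^1 = -0.721503
  k=1: (−1)^2·4.8990/(2)·0.9310^1·0.3650^3 = +0.110908
d^2_{0,-1}(0.7473) = -0.721503 +0.110908 = -0.610596
|D^2_{0,-1}|² = |d^2_{0,-1}(β)|² = (-0.610596)² = 0.372827 (the z-rotation phases have unit modulus)

P=0.3728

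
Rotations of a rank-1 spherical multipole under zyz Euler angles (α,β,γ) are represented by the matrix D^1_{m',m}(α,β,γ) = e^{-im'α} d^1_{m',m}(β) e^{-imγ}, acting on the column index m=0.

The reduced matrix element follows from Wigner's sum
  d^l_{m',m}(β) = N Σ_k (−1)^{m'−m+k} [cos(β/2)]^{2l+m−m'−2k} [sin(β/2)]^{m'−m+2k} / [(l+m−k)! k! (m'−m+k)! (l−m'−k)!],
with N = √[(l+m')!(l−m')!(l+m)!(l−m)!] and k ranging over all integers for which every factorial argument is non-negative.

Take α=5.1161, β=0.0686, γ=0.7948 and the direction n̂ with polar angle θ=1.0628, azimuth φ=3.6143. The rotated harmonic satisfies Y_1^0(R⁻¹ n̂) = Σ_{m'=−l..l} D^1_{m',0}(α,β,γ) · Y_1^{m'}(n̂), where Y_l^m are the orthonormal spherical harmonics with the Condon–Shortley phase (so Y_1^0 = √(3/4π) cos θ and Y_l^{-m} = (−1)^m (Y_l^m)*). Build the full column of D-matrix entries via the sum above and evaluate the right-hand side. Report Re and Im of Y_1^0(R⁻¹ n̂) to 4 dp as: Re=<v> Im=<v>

Re=0.2391 Im=0.0000

Need the full column D^1_{m',0} for m'=−1..1 at α=5.1161, β=0.0686, γ=0.7948.
cos(β/2)=0.999412, sin(β/2)=0.034293
d^1_{-1,0}: single k=1 term ⇒ +0.048469;  D = +0.019040-0.044573i
d^1_{0,0}: k∈[0..1] ⇒ +0.998824 -0.001176 = +0.997648;  D = +0.997648+0.000000i
d^1_{1,0}: single k=0 term ⇒ -0.048469;  D = -0.019040-0.044573i
Y_1^{m'}(θ=1.0628,φ=3.6143) and Σ D·Y over m':
  (+0.0190-0.0446i)·(-0.2688+0.1374i)  (+0.9976+0.0000i)·(+0.2377+0.0000i)  (-0.0190-0.0446i)·(+0.2688+0.1374i)
Y_1^0(R⁻¹ n̂) = +0.239128+0.000000i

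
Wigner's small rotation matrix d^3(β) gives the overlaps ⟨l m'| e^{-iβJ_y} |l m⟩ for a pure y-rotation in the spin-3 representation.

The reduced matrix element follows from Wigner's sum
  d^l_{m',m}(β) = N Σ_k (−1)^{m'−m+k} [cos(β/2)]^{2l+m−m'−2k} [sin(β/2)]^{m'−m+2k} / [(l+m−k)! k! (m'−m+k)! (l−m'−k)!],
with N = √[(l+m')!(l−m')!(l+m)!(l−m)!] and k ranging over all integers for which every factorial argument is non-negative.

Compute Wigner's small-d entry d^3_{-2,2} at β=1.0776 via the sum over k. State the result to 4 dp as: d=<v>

d^3_{-2,2}(β=1.0776) via Wigner's sum:
With c≡cos(β/2)=0.858325 and s≡sin(β/2)=0.513106, N=[1·120·120·1]^{1/2}=120.000000
Admissible k: 4..5 (factorial args all ≥0)
  k=4: (−1)^0·120.0000/(24)·0.8583^2·0.5131^4 = +0.255331
  k=5: (−1)^1·120.0000/(120)·0.8583^0·0.5131^6 = -0.018249
d^3_{-2,2}(1.0776) = +0.255331 -0.018249 = +0.237082

d=0.2371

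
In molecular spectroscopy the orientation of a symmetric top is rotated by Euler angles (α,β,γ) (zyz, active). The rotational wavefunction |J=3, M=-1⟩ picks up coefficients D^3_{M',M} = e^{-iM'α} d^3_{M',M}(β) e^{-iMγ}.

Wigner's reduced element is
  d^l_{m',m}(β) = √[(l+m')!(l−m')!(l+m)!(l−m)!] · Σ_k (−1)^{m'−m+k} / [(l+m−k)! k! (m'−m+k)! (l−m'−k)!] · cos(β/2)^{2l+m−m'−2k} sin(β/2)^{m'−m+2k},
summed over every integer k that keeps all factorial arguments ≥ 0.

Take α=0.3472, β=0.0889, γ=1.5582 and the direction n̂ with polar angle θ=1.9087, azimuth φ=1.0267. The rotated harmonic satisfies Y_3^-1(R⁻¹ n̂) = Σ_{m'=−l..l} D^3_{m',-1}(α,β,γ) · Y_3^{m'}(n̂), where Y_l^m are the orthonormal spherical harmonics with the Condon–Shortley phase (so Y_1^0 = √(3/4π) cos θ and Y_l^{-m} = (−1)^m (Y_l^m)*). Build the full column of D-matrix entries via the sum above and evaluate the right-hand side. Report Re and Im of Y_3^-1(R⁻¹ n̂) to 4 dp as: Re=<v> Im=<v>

Need the full column D^3_{m',-1} for m'=−3..3 at α=0.3472, β=0.0889, γ=1.5582.
cos(β/2)=0.999012, sin(β/2)=0.044435
d^3_{-3,-1}: single k=2 term ⇒ +0.007617;  D = -0.006526+0.003928i
d^3_{-2,-1}: k∈[1..2] ⇒ +0.139824 -0.000553 = +0.139271;  D = -0.087768+0.108135i
d^3_{-1,-1}: k∈[0..2] ⇒ +0.994088 -0.015734 +0.000023 = +0.978378;  D = -0.321294+0.924118i
d^3_{0,-1}: k∈[0..2] ⇒ -0.153170 +0.000909 -0.000001 = -0.152261;  D = -0.001918-0.152249i
d^3_{1,-1}: k∈[0..2] ⇒ +0.011800 -0.000031 +0.000000 = +0.011769;  D = +0.004144+0.011016i
d^3_{2,-1}: k∈[0..1] ⇒ -0.000553 +0.000001 = -0.000553;  D = -0.000359-0.000420i
d^3_{3,-1}: single k=0 term ⇒ +0.000015;  D = +0.000013+0.000007i
Y_3^{m'}(θ=1.9087,φ=1.0267) and Σ D·Y over m':
  (-0.0065+0.0039i)·(-0.3497-0.0215i)  (-0.0878+0.1081i)·(+0.1400+0.2671i)  (-0.3213+0.9241i)·(-0.0711+0.1175i)  (-0.0019-0.1522i)·(+0.3032+0.0000i)  (+0.0041+0.0110i)·(+0.0711+0.1175i)  (-0.0004-0.0004i)·(+0.1400-0.2671i)  (+0.0000+0.0000i)·(+0.3497-0.0215i)
Y_3^-1(R⁻¹ n̂) = -0.126303-0.157859i

Re=-0.1263 Im=-0.1579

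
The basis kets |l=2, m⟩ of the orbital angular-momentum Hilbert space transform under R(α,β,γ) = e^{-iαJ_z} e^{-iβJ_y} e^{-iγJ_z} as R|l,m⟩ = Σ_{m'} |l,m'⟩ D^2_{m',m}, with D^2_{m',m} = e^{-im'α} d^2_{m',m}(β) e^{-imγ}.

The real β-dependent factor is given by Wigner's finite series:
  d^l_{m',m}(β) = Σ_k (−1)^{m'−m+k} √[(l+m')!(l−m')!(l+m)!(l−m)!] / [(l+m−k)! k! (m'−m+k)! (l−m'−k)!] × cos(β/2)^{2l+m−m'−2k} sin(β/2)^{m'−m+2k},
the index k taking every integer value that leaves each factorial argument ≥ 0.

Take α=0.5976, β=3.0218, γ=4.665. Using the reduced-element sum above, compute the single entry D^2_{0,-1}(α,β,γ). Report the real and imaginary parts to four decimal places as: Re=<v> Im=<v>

Re=-0.0069 Im=-0.1452

First d^2_{0,-1}(β=3.0218), then the phase factors e^{-i(0)α} and e^{-i(-1)γ}:
With c≡cos(β/2)=0.059861 and s≡sin(β/2)=0.998207, N=[2·2·1·6]^{1/2}=4.898979
k∈{0,1} keeps every argument non-negative
  k=0: (−1)^1·4.8990/(2)·0.0599^3·0.9982^1 = -0.000524
  k=1: (−1)^2·4.8990/(2)·0.0599^1·0.9982^3 = +0.145840
d^2_{0,-1}(3.0218) = -0.000524 +0.145840 = +0.145316
Phases: e^{-i·(0)·0.5976}=+1.000000+0.000000i, e^{-i·(-1)·4.665}=-0.047371-0.998877i ⇒ D=-0.006884-0.145153i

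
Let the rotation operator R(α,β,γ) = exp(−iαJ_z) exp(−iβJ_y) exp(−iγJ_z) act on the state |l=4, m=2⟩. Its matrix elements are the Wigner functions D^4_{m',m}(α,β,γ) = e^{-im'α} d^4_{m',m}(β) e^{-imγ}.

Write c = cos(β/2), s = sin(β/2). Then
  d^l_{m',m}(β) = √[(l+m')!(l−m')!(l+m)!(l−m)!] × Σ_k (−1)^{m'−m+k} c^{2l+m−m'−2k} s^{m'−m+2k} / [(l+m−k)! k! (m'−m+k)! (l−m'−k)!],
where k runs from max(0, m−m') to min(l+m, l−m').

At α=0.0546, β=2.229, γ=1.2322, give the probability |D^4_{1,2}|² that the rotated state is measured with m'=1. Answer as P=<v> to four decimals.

P=0.2141

Split into d^4_{1,2}(β=2.229) × two z-phases.
Half-angle: c=0.440626, s=0.897691. N=√(120·6·720·2)=1018.233765
k∈{1,2,3} keeps every argument non-negative
  k=1: (−1)^0·1018.2338/(240)·0.4406^7·0.8977^1 = +0.012282
  k=2: (−1)^1·1018.2338/(48)·0.4406^5·0.8977^3 = -0.254882
  k=3: (−1)^2·1018.2338/(72)·0.4406^3·0.8977^5 = +0.705277
d^4_{1,2}(2.229) = +0.012282 -0.254882 +0.705277 = +0.462677
|D^4_{1,2}|² = |d^4_{1,2}(β)|² = (+0.462677)² = 0.214070 (the z-rotation phases have unit modulus)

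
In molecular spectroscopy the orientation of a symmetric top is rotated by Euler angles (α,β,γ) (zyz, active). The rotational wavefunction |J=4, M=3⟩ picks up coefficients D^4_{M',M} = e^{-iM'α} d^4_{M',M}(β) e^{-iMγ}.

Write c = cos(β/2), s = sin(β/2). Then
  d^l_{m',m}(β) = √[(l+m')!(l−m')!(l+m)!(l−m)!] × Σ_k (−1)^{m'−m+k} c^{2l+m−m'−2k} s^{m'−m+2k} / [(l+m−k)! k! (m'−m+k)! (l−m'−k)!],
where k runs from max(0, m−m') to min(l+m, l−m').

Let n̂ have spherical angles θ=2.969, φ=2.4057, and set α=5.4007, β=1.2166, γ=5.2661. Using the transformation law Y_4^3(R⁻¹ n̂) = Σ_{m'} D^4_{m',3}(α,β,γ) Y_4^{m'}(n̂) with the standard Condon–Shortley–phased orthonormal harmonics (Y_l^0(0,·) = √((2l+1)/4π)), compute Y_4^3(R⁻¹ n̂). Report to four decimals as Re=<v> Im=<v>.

Re=-0.4001 Im=0.0717

Need the full column D^4_{m',3} for m'=−4..4 at α=5.4007, β=1.2166, γ=5.2661.
cos(β/2)=0.820621, sin(β/2)=0.571473
d^4_{-4,3}: single k=7 term ⇒ +0.046202;  D = +0.041009-0.021281i
d^4_{-3,3}: k∈[6..7] ⇒ +0.164194 -0.011375 = +0.152819;  D = +0.140528+0.060045i
d^4_{-2,3}: k∈[5..6] ⇒ +0.378087 -0.061119 = +0.316968;  D = +0.088969+0.304226i
d^4_{-1,3}: k∈[4..5] ⇒ +0.639842 -0.186179 = +0.453663;  D = -0.255398+0.374942i
d^4_{0,3}: k∈[3..4] ⇒ +0.821796 -0.398539 = +0.423257;  D = -0.421531+0.038184i
d^4_{1,3}: k∈[2..3] ⇒ +0.791620 -0.639842 = +0.151779;  D = -0.106597-0.108046i
d^4_{2,3}: k∈[1..2] ⇒ +0.535867 -0.779624 = -0.243757;  D = -0.025266+0.242444i
d^4_{3,3}: k∈[0..1] ⇒ +0.205655 -0.698143 = -0.492488;  D = -0.410736+0.271735i
d^4_{4,3}: single k=0 term ⇒ -0.405078;  D = -0.387223-0.118939i
Y_4^{m'}(θ=2.969,φ=2.4057) and Σ D·Y over m':
  (+0.0410-0.0213i)·(-0.0004+0.0001i)  (+0.1405+0.0600i)·(-0.0037+0.0050i)  (+0.0890+0.3042i)·(+0.0057+0.0569i)  (-0.2554+0.3749i)·(+0.2251+0.2038i)  (-0.4215+0.0382i)·(+0.7247+0.0000i)  (-0.1066-0.1080i)·(-0.2251+0.2038i)  (-0.0253+0.2424i)·(+0.0057-0.0569i)  (-0.4107+0.2717i)·(+0.0037+0.0050i)  (-0.3872-0.1189i)·(-0.0004-0.0001i)
Y_4^3(R⁻¹ n̂) = -0.400117+0.071696i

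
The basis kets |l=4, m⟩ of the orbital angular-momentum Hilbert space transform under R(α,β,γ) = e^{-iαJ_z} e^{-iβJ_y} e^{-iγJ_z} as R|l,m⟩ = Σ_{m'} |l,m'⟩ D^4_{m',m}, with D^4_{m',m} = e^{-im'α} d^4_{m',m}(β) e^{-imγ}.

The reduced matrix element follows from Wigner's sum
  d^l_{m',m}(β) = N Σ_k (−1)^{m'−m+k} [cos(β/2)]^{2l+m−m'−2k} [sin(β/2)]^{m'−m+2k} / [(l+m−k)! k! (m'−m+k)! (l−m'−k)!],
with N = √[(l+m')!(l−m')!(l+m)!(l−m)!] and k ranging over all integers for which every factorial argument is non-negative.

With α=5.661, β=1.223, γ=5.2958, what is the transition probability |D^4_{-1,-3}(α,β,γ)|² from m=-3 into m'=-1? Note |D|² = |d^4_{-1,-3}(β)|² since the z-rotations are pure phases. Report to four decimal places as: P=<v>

Split into d^4_{-1,-3}(β=1.223) × two z-phases.
c=cos(1.223/2)=0.818788, s=sin(1.223/2)=0.574096; N=√[6·120·1·5040]=1904.940944
The bounds max(0,m−m')=0 and min(l+m,l−m')=1 give 2 terms
  k=0: (−1)^2·1904.9409/(240)·0.8188^6·0.5741^2 = +0.788257
  k=1: (−1)^3·1904.9409/(144)·0.8188^4·0.5741^4 = -0.645867
d^4_{-1,-3}(1.223) = +0.788257 -0.645867 = +0.142390
|D^4_{-1,-3}|² = |d^4_{-1,-3}(β)|² = (+0.142390)² = 0.020275 (the z-rotation phases have unit modulus)

P=0.0203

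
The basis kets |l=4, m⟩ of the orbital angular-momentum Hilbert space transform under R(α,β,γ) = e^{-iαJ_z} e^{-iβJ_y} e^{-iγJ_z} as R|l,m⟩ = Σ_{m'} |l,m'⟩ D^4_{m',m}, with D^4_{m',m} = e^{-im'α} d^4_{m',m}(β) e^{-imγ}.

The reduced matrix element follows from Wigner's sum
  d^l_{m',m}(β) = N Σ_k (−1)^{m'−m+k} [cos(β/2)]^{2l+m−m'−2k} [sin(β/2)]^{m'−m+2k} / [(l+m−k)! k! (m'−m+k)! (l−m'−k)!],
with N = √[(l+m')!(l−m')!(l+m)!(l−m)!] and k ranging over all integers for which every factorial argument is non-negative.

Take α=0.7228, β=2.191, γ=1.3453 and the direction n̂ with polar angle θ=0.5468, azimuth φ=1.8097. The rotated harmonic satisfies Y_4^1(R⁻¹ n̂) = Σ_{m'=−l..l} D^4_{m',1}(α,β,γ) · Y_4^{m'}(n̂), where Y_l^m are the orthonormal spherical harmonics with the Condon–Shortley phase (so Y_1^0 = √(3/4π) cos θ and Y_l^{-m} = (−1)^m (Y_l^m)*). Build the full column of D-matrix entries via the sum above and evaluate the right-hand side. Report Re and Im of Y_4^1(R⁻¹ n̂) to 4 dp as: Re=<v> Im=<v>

Need the full column D^4_{m',1} for m'=−4..4 at α=0.7228, β=2.191, γ=1.3453.
cos(β/2)=0.457602, sin(β/2)=0.889157
d^4_{-4,1}: single k=5 term ⇒ +0.398520;  D = +0.009921+0.398397i
d^4_{-3,1}: k∈[4..5] ⇒ +0.362564 -0.821329 = -0.458765;  D = -0.311938-0.336393i
d^4_{-2,1}: k∈[3..5] ⇒ +0.199476 -1.129698 +0.853049 = -0.077174;  D = -0.076786-0.007728i
d^4_{-1,1}: k∈[2..5] ⇒ +0.072591 -0.822218 +1.552166 -0.390686 = +0.411853;  D = +0.334599-0.240138i
d^4_{0,1}: k∈[1..4] ⇒ +0.016707 -0.378478 +1.428968 -0.899192 = +0.168005;  D = +0.037564-0.163751i
d^4_{1,1}: k∈[0..3] ⇒ +0.001923 -0.108887 +0.822218 -1.034777 = -0.319524;  D = +0.152431+0.280821i
d^4_{2,1}: k∈[0..2] ⇒ -0.015850 +0.299213 -0.753132 = -0.469769;  D = +0.441176+0.161388i
d^4_{3,1}: k∈[0..1] ⇒ +0.057618 -0.362564 = -0.304946;  D = +0.284077-0.110872i
d^4_{4,1}: single k=0 term ⇒ -0.105553;  D = +0.048357-0.093824i
Y_4^{m'}(θ=0.5468,φ=1.8097) and Σ D·Y over m':
  (+0.0099+0.3984i)·(+0.0187-0.0264i)  (-0.3119-0.3364i)·(+0.0987+0.1133i)  (-0.0768-0.0077i)·(-0.3299+0.1708i)  (+0.3346-0.2401i)·(-0.1048-0.4303i)  (+0.0376-0.1638i)·(-0.0271+0.0000i)  (+0.1524+0.2808i)·(+0.1048-0.4303i)  (+0.4412+0.1614i)·(-0.3299-0.1708i)  (+0.2841-0.1109i)·(-0.0987+0.1133i)  (+0.0484-0.0938i)·(+0.0187+0.0264i)
Y_4^1(R⁻¹ n̂) = -0.087991-0.308410i

Re=-0.0880 Im=-0.3084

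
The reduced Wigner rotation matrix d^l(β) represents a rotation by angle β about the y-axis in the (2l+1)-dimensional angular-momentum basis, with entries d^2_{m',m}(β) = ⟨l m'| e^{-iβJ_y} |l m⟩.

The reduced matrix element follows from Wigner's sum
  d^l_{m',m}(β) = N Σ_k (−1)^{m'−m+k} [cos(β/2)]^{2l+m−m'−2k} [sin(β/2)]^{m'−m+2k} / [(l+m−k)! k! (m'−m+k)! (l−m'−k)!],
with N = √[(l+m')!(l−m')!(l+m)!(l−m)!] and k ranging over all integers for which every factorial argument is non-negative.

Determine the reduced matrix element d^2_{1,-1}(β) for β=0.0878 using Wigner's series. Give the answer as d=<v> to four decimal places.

d^2_{1,-1}(β=0.0878) via Wigner's sum:
Half-angle: c=0.999037, s=0.043886. N=√(6·1·1·6)=6.000000
k: max(0,(-1)−(1))=0 … min(2+(-1),2−(1))=1
  k=0: (−1)^2·6.0000/(2)·0.9990^2·0.0439^2 = +0.005767
  k=1: (−1)^3·6.0000/(6)·0.9990^0·0.0439^4 = -0.000004
d^2_{1,-1}(0.0878) = +0.005767 -0.000004 = +0.005763

d=0.0058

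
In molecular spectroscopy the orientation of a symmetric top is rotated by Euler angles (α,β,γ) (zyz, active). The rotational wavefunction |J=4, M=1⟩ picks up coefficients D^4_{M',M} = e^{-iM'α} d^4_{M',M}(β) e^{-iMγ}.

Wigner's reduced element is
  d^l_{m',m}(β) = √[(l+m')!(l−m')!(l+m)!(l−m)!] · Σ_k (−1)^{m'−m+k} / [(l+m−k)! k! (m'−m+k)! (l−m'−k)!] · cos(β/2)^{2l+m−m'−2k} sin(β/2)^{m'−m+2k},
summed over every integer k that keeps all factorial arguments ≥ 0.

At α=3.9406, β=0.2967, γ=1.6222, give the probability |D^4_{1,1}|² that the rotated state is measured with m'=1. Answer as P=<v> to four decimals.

P=0.3873

D^4_{1,1}(3.9406,0.2967,1.6222) = e^{-i·1·3.9406}·d^4_{1,1}(0.2967)·e^{-i·1·1.6222}. Compute d first:
c=cos(0.2967/2)=0.989016, s=sin(0.2967/2)=0.147806; N=√[120·6·120·6]=720.000000
k: max(0,(1)−(1))=0 … min(4+(1),4−(1))=3
  k=0: (−1)^0·720.0000/(720)·0.9890^8·0.1478^0 = +0.915435
  k=1: (−1)^1·720.0000/(48)·0.9890^6·0.1478^2 = -0.306689
  k=2: (−1)^2·720.0000/(24)·0.9890^4·0.1478^4 = +0.013700
  k=3: (−1)^3·720.0000/(72)·0.9890^2·0.1478^6 = -0.000102
d^4_{1,1}(0.2967) = +0.915435 -0.306689 +0.013700 -0.000102 = +0.622343
|D^4_{1,1}|² = |d^4_{1,1}(β)|² = (+0.622343)² = 0.387311 (the z-rotation phases have unit modulus)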